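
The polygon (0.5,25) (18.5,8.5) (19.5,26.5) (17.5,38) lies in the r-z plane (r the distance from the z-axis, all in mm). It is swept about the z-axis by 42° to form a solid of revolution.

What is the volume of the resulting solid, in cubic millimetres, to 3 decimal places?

Volume = 2616.397 mm³

Profile (r,z), 4 vertices: (0.5,25) (18.5,8.5) (19.5,26.5) (17.5,38)
edge 0: (0.5,25)→(18.5,8.5)  cross = 0.5·8.5 − 18.5·25 = -458.2500; (r_i+r_j)·cross = 19·-458.2500 = -8706.7500
edge 1: (18.5,8.5)→(19.5,26.5)  cross = 18.5·26.5 − 19.5·8.5 = 324.5000; (r_i+r_j)·cross = 38·324.5000 = 12331.0000
edge 2: (19.5,26.5)→(17.5,38)  cross = 19.5·38 − 17.5·26.5 = 277.2500; (r_i+r_j)·cross = 37·277.2500 = 10258.2500
edge 3: (17.5,38)→(0.5,25)  cross = 17.5·25 − 0.5·38 = 418.5000; (r_i+r_j)·cross = 18·418.5000 = 7533.0000
Σcross = 562.0000 → A = |Σcross|/2 = 281.0000 mm²
Σ(r_i+r_j)·cross = 21415.5000 → first moment M = |Σ|/6 = 3569.2500
R_c = M/A = 3569.2500/281.0000 = 12.7020 mm
θ = 42° = 0.733038 rad
V = θ·R_c·A = 0.733038·12.7020·281.0000 = 2616.397 mm³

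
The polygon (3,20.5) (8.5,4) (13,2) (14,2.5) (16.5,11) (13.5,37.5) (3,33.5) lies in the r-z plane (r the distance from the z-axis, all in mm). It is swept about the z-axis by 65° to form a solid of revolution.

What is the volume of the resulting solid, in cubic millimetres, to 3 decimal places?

Volume = 3861.219 mm³

Profile (r,z), 7 vertices: (3,20.5) (8.5,4) (13,2) (14,2.5) (16.5,11) (13.5,37.5) (3,33.5)
edge 0: (3,20.5)→(8.5,4)  cross = 3·4 − 8.5·20.5 = -162.2500; (r_i+r_j)·cross = 11.5·-162.2500 = -1865.8750
edge 1: (8.5,4)→(13,2)  cross = 8.5·2 − 13·4 = -35.0000; (r_i+r_j)·cross = 21.5·-35.0000 = -752.5000
edge 2: (13,2)→(14,2.5)  cross = 13·2.5 − 14·2 = 4.5000; (r_i+r_j)·cross = 27·4.5000 = 121.5000
edge 3: (14,2.5)→(16.5,11)  cross = 14·11 − 16.5·2.5 = 112.7500; (r_i+r_j)·cross = 30.5·112.7500 = 3438.8750
edge 4: (16.5,11)→(13.5,37.5)  cross = 16.5·37.5 − 13.5·11 = 470.2500; (r_i+r_j)·cross = 30·470.2500 = 14107.5000
edge 5: (13.5,37.5)→(3,33.5)  cross = 13.5·33.5 − 3·37.5 = 339.7500; (r_i+r_j)·cross = 16.5·339.7500 = 5605.8750
edge 6: (3,33.5)→(3,20.5)  cross = 3·20.5 − 3·33.5 = -39.0000; (r_i+r_j)·cross = 6·-39.0000 = -234.0000
Σcross = 691.0000 → A = |Σcross|/2 = 345.5000 mm²
Σ(r_i+r_j)·cross = 20421.3750 → first moment M = |Σ|/6 = 3403.5625
R_c = M/A = 3403.5625/345.5000 = 9.8511 mm
θ = 65° = 1.134464 rad
V = θ·R_c·A = 1.134464·9.8511·345.5000 = 3861.219 mm³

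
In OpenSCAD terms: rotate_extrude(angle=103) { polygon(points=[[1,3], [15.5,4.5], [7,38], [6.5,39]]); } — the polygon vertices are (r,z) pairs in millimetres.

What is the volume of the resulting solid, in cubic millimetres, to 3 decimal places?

Profile (r,z), 4 vertices: (1,3) (15.5,4.5) (7,38) (6.5,39)
edge 0: (1,3)→(15.5,4.5)  cross = 1·4.5 − 15.5·3 = -42.0000; (r_i+r_j)·cross = 16.5·-42.0000 = -693.0000
edge 1: (15.5,4.5)→(7,38)  cross = 15.5·38 − 7·4.5 = 557.5000; (r_i+r_j)·cross = 22.5·557.5000 = 12543.7500
edge 2: (7,38)→(6.5,39)  cross = 7·39 − 6.5·38 = 26.0000; (r_i+r_j)·cross = 13.5·26.0000 = 351.0000
edge 3: (6.5,39)→(1,3)  cross = 6.5·3 − 1·39 = -19.5000; (r_i+r_j)·cross = 7.5·-19.5000 = -146.2500
Σcross = 522.0000 → A = |Σcross|/2 = 261.0000 mm²
Σ(r_i+r_j)·cross = 12055.5000 → first moment M = |Σ|/6 = 2009.2500
R_c = M/A = 2009.2500/261.0000 = 7.6983 mm
θ = 103° = 1.797689 rad
V = θ·R_c·A = 1.797689·7.6983·261.0000 = 3612.007 mm³

Volume = 3612.007 mm³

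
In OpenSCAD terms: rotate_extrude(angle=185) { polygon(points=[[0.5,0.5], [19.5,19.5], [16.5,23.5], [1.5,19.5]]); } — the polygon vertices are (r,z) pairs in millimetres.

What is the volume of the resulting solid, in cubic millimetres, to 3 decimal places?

Profile (r,z), 4 vertices: (0.5,0.5) (19.5,19.5) (16.5,23.5) (1.5,19.5)
edge 0: (0.5,0.5)→(19.5,19.5)  cross = 0.5·19.5 − 19.5·0.5 = 0.0000; (r_i+r_j)·cross = 20·0.0000 = 0.0000
edge 1: (19.5,19.5)→(16.5,23.5)  cross = 19.5·23.5 − 16.5·19.5 = 136.5000; (r_i+r_j)·cross = 36·136.5000 = 4914.0000
edge 2: (16.5,23.5)→(1.5,19.5)  cross = 16.5·19.5 − 1.5·23.5 = 286.5000; (r_i+r_j)·cross = 18·286.5000 = 5157.0000
edge 3: (1.5,19.5)→(0.5,0.5)  cross = 1.5·0.5 − 0.5·19.5 = -9.0000; (r_i+r_j)·cross = 2·-9.0000 = -18.0000
Σcross = 414.0000 → A = |Σcross|/2 = 207.0000 mm²
Σ(r_i+r_j)·cross = 10053.0000 → first moment M = |Σ|/6 = 1675.5000
R_c = M/A = 1675.5000/207.0000 = 8.0942 mm
θ = 185° = 3.228859 rad
V = θ·R_c·A = 3.228859·8.0942·207.0000 = 5409.953 mm³

Volume = 5409.953 mm³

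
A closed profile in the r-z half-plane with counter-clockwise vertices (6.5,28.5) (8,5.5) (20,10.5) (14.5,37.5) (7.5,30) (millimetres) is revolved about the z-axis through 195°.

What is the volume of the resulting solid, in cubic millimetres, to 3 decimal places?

Volume = 11771.057 mm³

Profile (r,z), 5 vertices: (6.5,28.5) (8,5.5) (20,10.5) (14.5,37.5) (7.5,30)
edge 0: (6.5,28.5)→(8,5.5)  cross = 6.5·5.5 − 8·28.5 = -192.2500; (r_i+r_j)·cross = 14.5·-192.2500 = -2787.6250
edge 1: (8,5.5)→(20,10.5)  cross = 8·10.5 − 20·5.5 = -26.0000; (r_i+r_j)·cross = 28·-26.0000 = -728.0000
edge 2: (20,10.5)→(14.5,37.5)  cross = 20·37.5 − 14.5·10.5 = 597.7500; (r_i+r_j)·cross = 34.5·597.7500 = 20622.3750
edge 3: (14.5,37.5)→(7.5,30)  cross = 14.5·30 − 7.5·37.5 = 153.7500; (r_i+r_j)·cross = 22·153.7500 = 3382.5000
edge 4: (7.5,30)→(6.5,28.5)  cross = 7.5·28.5 − 6.5·30 = 18.7500; (r_i+r_j)·cross = 14·18.7500 = 262.5000
Σcross = 552.0000 → A = |Σcross|/2 = 276.0000 mm²
Σ(r_i+r_j)·cross = 20751.7500 → first moment M = |Σ|/6 = 3458.6250
R_c = M/A = 3458.6250/276.0000 = 12.5312 mm
θ = 195° = 3.403392 rad
V = θ·R_c·A = 3.403392·12.5312·276.0000 = 11771.057 mm³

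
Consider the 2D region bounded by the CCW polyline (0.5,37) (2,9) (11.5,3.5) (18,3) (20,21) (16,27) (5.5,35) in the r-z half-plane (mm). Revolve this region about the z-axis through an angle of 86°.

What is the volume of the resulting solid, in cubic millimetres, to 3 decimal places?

Volume = 6772.936 mm³

Profile (r,z), 7 vertices: (0.5,37) (2,9) (11.5,3.5) (18,3) (20,21) (16,27) (5.5,35)
edge 0: (0.5,37)→(2,9)  cross = 0.5·9 − 2·37 = -69.5000; (r_i+r_j)·cross = 2.5·-69.5000 = -173.7500
edge 1: (2,9)→(11.5,3.5)  cross = 2·3.5 − 11.5·9 = -96.5000; (r_i+r_j)·cross = 13.5·-96.5000 = -1302.7500
edge 2: (11.5,3.5)→(18,3)  cross = 11.5·3 − 18·3.5 = -28.5000; (r_i+r_j)·cross = 29.5·-28.5000 = -840.7500
edge 3: (18,3)→(20,21)  cross = 18·21 − 20·3 = 318.0000; (r_i+r_j)·cross = 38·318.0000 = 12084.0000
edge 4: (20,21)→(16,27)  cross = 20·27 − 16·21 = 204.0000; (r_i+r_j)·cross = 36·204.0000 = 7344.0000
edge 5: (16,27)→(5.5,35)  cross = 16·35 − 5.5·27 = 411.5000; (r_i+r_j)·cross = 21.5·411.5000 = 8847.2500
edge 6: (5.5,35)→(0.5,37)  cross = 5.5·37 − 0.5·35 = 186.0000; (r_i+r_j)·cross = 6·186.0000 = 1116.0000
Σcross = 925.0000 → A = |Σcross|/2 = 462.5000 mm²
Σ(r_i+r_j)·cross = 27074.0000 → first moment M = |Σ|/6 = 4512.3333
R_c = M/A = 4512.3333/462.5000 = 9.7564 mm
θ = 86° = 1.500983 rad
V = θ·R_c·A = 1.500983·9.7564·462.5000 = 6772.936 mm³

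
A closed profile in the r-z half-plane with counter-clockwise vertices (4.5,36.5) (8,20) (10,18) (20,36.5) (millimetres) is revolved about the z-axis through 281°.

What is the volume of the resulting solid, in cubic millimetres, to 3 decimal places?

Volume = 8564.572 mm³

Profile (r,z), 4 vertices: (4.5,36.5) (8,20) (10,18) (20,36.5)
edge 0: (4.5,36.5)→(8,20)  cross = 4.5·20 − 8·36.5 = -202.0000; (r_i+r_j)·cross = 12.5·-202.0000 = -2525.0000
edge 1: (8,20)→(10,18)  cross = 8·18 − 10·20 = -56.0000; (r_i+r_j)·cross = 18·-56.0000 = -1008.0000
edge 2: (10,18)→(20,36.5)  cross = 10·36.5 − 20·18 = 5.0000; (r_i+r_j)·cross = 30·5.0000 = 150.0000
edge 3: (20,36.5)→(4.5,36.5)  cross = 20·36.5 − 4.5·36.5 = 565.7500; (r_i+r_j)·cross = 24.5·565.7500 = 13860.8750
Σcross = 312.7500 → A = |Σcross|/2 = 156.3750 mm²
Σ(r_i+r_j)·cross = 10477.8750 → first moment M = |Σ|/6 = 1746.3125
R_c = M/A = 1746.3125/156.3750 = 11.1675 mm
θ = 281° = 4.904375 rad
V = θ·R_c·A = 4.904375·11.1675·156.3750 = 8564.572 mm³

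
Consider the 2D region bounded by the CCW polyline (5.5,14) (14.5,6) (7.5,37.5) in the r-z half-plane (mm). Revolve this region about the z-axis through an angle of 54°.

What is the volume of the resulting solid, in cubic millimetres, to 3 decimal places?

Volume = 982.729 mm³

Profile (r,z), 3 vertices: (5.5,14) (14.5,6) (7.5,37.5)
edge 0: (5.5,14)→(14.5,6)  cross = 5.5·6 − 14.5·14 = -170.0000; (r_i+r_j)·cross = 20·-170.0000 = -3400.0000
edge 1: (14.5,6)→(7.5,37.5)  cross = 14.5·37.5 − 7.5·6 = 498.7500; (r_i+r_j)·cross = 22·498.7500 = 10972.5000
edge 2: (7.5,37.5)→(5.5,14)  cross = 7.5·14 − 5.5·37.5 = -101.2500; (r_i+r_j)·cross = 13·-101.2500 = -1316.2500
Σcross = 227.5000 → A = |Σcross|/2 = 113.7500 mm²
Σ(r_i+r_j)·cross = 6256.2500 → first moment M = |Σ|/6 = 1042.7083
R_c = M/A = 1042.7083/113.7500 = 9.1667 mm
θ = 54° = 0.942478 rad
V = θ·R_c·A = 0.942478·9.1667·113.7500 = 982.729 mm³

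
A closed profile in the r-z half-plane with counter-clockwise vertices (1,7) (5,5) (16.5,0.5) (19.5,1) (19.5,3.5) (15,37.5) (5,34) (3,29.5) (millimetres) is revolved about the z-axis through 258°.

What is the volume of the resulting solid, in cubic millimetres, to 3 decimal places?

Volume = 22845.808 mm³

Profile (r,z), 8 vertices: (1,7) (5,5) (16.5,0.5) (19.5,1) (19.5,3.5) (15,37.5) (5,34) (3,29.5)
edge 0: (1,7)→(5,5)  cross = 1·5 − 5·7 = -30.0000; (r_i+r_j)·cross = 6·-30.0000 = -180.0000
edge 1: (5,5)→(16.5,0.5)  cross = 5·0.5 − 16.5·5 = -80.0000; (r_i+r_j)·cross = 21.5·-80.0000 = -1720.0000
edge 2: (16.5,0.5)→(19.5,1)  cross = 16.5·1 − 19.5·0.5 = 6.7500; (r_i+r_j)·cross = 36·6.7500 = 243.0000
edge 3: (19.5,1)→(19.5,3.5)  cross = 19.5·3.5 − 19.5·1 = 48.7500; (r_i+r_j)·cross = 39·48.7500 = 1901.2500
edge 4: (19.5,3.5)→(15,37.5)  cross = 19.5·37.5 − 15·3.5 = 678.7500; (r_i+r_j)·cross = 34.5·678.7500 = 23416.8750
edge 5: (15,37.5)→(5,34)  cross = 15·34 − 5·37.5 = 322.5000; (r_i+r_j)·cross = 20·322.5000 = 6450.0000
edge 6: (5,34)→(3,29.5)  cross = 5·29.5 − 3·34 = 45.5000; (r_i+r_j)·cross = 8·45.5000 = 364.0000
edge 7: (3,29.5)→(1,7)  cross = 3·7 − 1·29.5 = -8.5000; (r_i+r_j)·cross = 4·-8.5000 = -34.0000
Σcross = 983.7500 → A = |Σcross|/2 = 491.8750 mm²
Σ(r_i+r_j)·cross = 30441.1250 → first moment M = |Σ|/6 = 5073.5208
R_c = M/A = 5073.5208/491.8750 = 10.3147 mm
θ = 258° = 4.502949 rad
V = θ·R_c·A = 4.502949·10.3147·491.8750 = 22845.808 mm³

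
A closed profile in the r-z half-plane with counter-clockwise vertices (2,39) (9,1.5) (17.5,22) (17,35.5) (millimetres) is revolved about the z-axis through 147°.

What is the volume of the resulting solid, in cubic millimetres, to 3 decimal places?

Volume = 8766.558 mm³

Profile (r,z), 4 vertices: (2,39) (9,1.5) (17.5,22) (17,35.5)
edge 0: (2,39)→(9,1.5)  cross = 2·1.5 − 9·39 = -348.0000; (r_i+r_j)·cross = 11·-348.0000 = -3828.0000
edge 1: (9,1.5)→(17.5,22)  cross = 9·22 − 17.5·1.5 = 171.7500; (r_i+r_j)·cross = 26.5·171.7500 = 4551.3750
edge 2: (17.5,22)→(17,35.5)  cross = 17.5·35.5 − 17·22 = 247.2500; (r_i+r_j)·cross = 34.5·247.2500 = 8530.1250
edge 3: (17,35.5)→(2,39)  cross = 17·39 − 2·35.5 = 592.0000; (r_i+r_j)·cross = 19·592.0000 = 11248.0000
Σcross = 663.0000 → A = |Σcross|/2 = 331.5000 mm²
Σ(r_i+r_j)·cross = 20501.5000 → first moment M = |Σ|/6 = 3416.9167
R_c = M/A = 3416.9167/331.5000 = 10.3074 mm
θ = 147° = 2.565634 rad
V = θ·R_c·A = 2.565634·10.3074·331.5000 = 8766.558 mm³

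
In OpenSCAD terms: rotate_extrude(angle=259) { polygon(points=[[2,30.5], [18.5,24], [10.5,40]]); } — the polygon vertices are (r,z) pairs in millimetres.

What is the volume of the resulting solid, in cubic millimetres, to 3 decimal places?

Profile (r,z), 3 vertices: (2,30.5) (18.5,24) (10.5,40)
edge 0: (2,30.5)→(18.5,24)  cross = 2·24 − 18.5·30.5 = -516.2500; (r_i+r_j)·cross = 20.5·-516.2500 = -10583.1250
edge 1: (18.5,24)→(10.5,40)  cross = 18.5·40 − 10.5·24 = 488.0000; (r_i+r_j)·cross = 29·488.0000 = 14152.0000
edge 2: (10.5,40)→(2,30.5)  cross = 10.5·30.5 − 2·40 = 240.2500; (r_i+r_j)·cross = 12.5·240.2500 = 3003.1250
Σcross = 212.0000 → A = |Σcross|/2 = 106.0000 mm²
Σ(r_i+r_j)·cross = 6572.0000 → first moment M = |Σ|/6 = 1095.3333
R_c = M/A = 1095.3333/106.0000 = 10.3333 mm
θ = 259° = 4.520403 rad
V = θ·R_c·A = 4.520403·10.3333·106.0000 = 4951.348 mm³

Volume = 4951.348 mm³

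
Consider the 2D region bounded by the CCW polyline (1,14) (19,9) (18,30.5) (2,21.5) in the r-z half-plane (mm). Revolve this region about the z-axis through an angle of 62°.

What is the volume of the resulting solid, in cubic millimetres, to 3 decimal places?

Volume = 3038.368 mm³

Profile (r,z), 4 vertices: (1,14) (19,9) (18,30.5) (2,21.5)
edge 0: (1,14)→(19,9)  cross = 1·9 − 19·14 = -257.0000; (r_i+r_j)·cross = 20·-257.0000 = -5140.0000
edge 1: (19,9)→(18,30.5)  cross = 19·30.5 − 18·9 = 417.5000; (r_i+r_j)·cross = 37·417.5000 = 15447.5000
edge 2: (18,30.5)→(2,21.5)  cross = 18·21.5 − 2·30.5 = 326.0000; (r_i+r_j)·cross = 20·326.0000 = 6520.0000
edge 3: (2,21.5)→(1,14)  cross = 2·14 − 1·21.5 = 6.5000; (r_i+r_j)·cross = 3·6.5000 = 19.5000
Σcross = 493.0000 → A = |Σcross|/2 = 246.5000 mm²
Σ(r_i+r_j)·cross = 16847.0000 → first moment M = |Σ|/6 = 2807.8333
R_c = M/A = 2807.8333/246.5000 = 11.3908 mm
θ = 62° = 1.082104 rad
V = θ·R_c·A = 1.082104·11.3908·246.5000 = 3038.368 mm³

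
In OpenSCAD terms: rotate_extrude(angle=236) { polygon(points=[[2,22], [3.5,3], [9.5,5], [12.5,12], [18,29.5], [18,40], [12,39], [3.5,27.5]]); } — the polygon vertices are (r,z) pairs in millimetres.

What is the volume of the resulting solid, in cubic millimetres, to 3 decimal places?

Profile (r,z), 8 vertices: (2,22) (3.5,3) (9.5,5) (12.5,12) (18,29.5) (18,40) (12,39) (3.5,27.5)
edge 0: (2,22)→(3.5,3)  cross = 2·3 − 3.5·22 = -71.0000; (r_i+r_j)·cross = 5.5·-71.0000 = -390.5000
edge 1: (3.5,3)→(9.5,5)  cross = 3.5·5 − 9.5·3 = -11.0000; (r_i+r_j)·cross = 13·-11.0000 = -143.0000
edge 2: (9.5,5)→(12.5,12)  cross = 9.5·12 − 12.5·5 = 51.5000; (r_i+r_j)·cross = 22·51.5000 = 1133.0000
edge 3: (12.5,12)→(18,29.5)  cross = 12.5·29.5 − 18·12 = 152.7500; (r_i+r_j)·cross = 30.5·152.7500 = 4658.8750
edge 4: (18,29.5)→(18,40)  cross = 18·40 − 18·29.5 = 189.0000; (r_i+r_j)·cross = 36·189.0000 = 6804.0000
edge 5: (18,40)→(12,39)  cross = 18·39 − 12·40 = 222.0000; (r_i+r_j)·cross = 30·222.0000 = 6660.0000
edge 6: (12,39)→(3.5,27.5)  cross = 12·27.5 − 3.5·39 = 193.5000; (r_i+r_j)·cross = 15.5·193.5000 = 2999.2500
edge 7: (3.5,27.5)→(2,22)  cross = 3.5·22 − 2·27.5 = 22.0000; (r_i+r_j)·cross = 5.5·22.0000 = 121.0000
Σcross = 748.7500 → A = |Σcross|/2 = 374.3750 mm²
Σ(r_i+r_j)·cross = 21842.6250 → first moment M = |Σ|/6 = 3640.4375
R_c = M/A = 3640.4375/374.3750 = 9.7240 mm
θ = 236° = 4.118977 rad
V = θ·R_c·A = 4.118977·9.7240·374.3750 = 14994.878 mm³

Volume = 14994.878 mm³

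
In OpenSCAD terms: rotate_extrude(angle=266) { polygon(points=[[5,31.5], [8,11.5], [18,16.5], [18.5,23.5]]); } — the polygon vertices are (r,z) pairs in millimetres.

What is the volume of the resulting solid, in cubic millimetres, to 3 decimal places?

Volume = 8320.076 mm³

Profile (r,z), 4 vertices: (5,31.5) (8,11.5) (18,16.5) (18.5,23.5)
edge 0: (5,31.5)→(8,11.5)  cross = 5·11.5 − 8·31.5 = -194.5000; (r_i+r_j)·cross = 13·-194.5000 = -2528.5000
edge 1: (8,11.5)→(18,16.5)  cross = 8·16.5 − 18·11.5 = -75.0000; (r_i+r_j)·cross = 26·-75.0000 = -1950.0000
edge 2: (18,16.5)→(18.5,23.5)  cross = 18·23.5 − 18.5·16.5 = 117.7500; (r_i+r_j)·cross = 36.5·117.7500 = 4297.8750
edge 3: (18.5,23.5)→(5,31.5)  cross = 18.5·31.5 − 5·23.5 = 465.2500; (r_i+r_j)·cross = 23.5·465.2500 = 10933.3750
Σcross = 313.5000 → A = |Σcross|/2 = 156.7500 mm²
Σ(r_i+r_j)·cross = 10752.7500 → first moment M = |Σ|/6 = 1792.1250
R_c = M/A = 1792.1250/156.7500 = 11.4330 mm
θ = 266° = 4.642576 rad
V = θ·R_c·A = 4.642576·11.4330·156.7500 = 8320.076 mm³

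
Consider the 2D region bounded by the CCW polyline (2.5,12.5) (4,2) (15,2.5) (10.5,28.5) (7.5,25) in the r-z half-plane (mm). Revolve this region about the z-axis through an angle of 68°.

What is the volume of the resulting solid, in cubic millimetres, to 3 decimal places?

Profile (r,z), 5 vertices: (2.5,12.5) (4,2) (15,2.5) (10.5,28.5) (7.5,25)
edge 0: (2.5,12.5)→(4,2)  cross = 2.5·2 − 4·12.5 = -45.0000; (r_i+r_j)·cross = 6.5·-45.0000 = -292.5000
edge 1: (4,2)→(15,2.5)  cross = 4·2.5 − 15·2 = -20.0000; (r_i+r_j)·cross = 19·-20.0000 = -380.0000
edge 2: (15,2.5)→(10.5,28.5)  cross = 15·28.5 − 10.5·2.5 = 401.2500; (r_i+r_j)·cross = 25.5·401.2500 = 10231.8750
edge 3: (10.5,28.5)→(7.5,25)  cross = 10.5·25 − 7.5·28.5 = 48.7500; (r_i+r_j)·cross = 18·48.7500 = 877.5000
edge 4: (7.5,25)→(2.5,12.5)  cross = 7.5·12.5 − 2.5·25 = 31.2500; (r_i+r_j)·cross = 10·31.2500 = 312.5000
Σcross = 416.2500 → A = |Σcross|/2 = 208.1250 mm²
Σ(r_i+r_j)·cross = 10749.3750 → first moment M = |Σ|/6 = 1791.5625
R_c = M/A = 1791.5625/208.1250 = 8.6081 mm
θ = 68° = 1.186824 rad
V = θ·R_c·A = 1.186824·8.6081·208.1250 = 2126.269 mm³

Volume = 2126.269 mm³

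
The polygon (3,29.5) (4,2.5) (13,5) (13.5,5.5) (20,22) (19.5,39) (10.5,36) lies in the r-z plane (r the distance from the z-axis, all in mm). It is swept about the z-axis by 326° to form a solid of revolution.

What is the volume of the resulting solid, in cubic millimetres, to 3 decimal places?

Profile (r,z), 7 vertices: (3,29.5) (4,2.5) (13,5) (13.5,5.5) (20,22) (19.5,39) (10.5,36)
edge 0: (3,29.5)→(4,2.5)  cross = 3·2.5 − 4·29.5 = -110.5000; (r_i+r_j)·cross = 7·-110.5000 = -773.5000
edge 1: (4,2.5)→(13,5)  cross = 4·5 − 13·2.5 = -12.5000; (r_i+r_j)·cross = 17·-12.5000 = -212.5000
edge 2: (13,5)→(13.5,5.5)  cross = 13·5.5 − 13.5·5 = 4.0000; (r_i+r_j)·cross = 26.5·4.0000 = 106.0000
edge 3: (13.5,5.5)→(20,22)  cross = 13.5·22 − 20·5.5 = 187.0000; (r_i+r_j)·cross = 33.5·187.0000 = 6264.5000
edge 4: (20,22)→(19.5,39)  cross = 20·39 − 19.5·22 = 351.0000; (r_i+r_j)·cross = 39.5·351.0000 = 13864.5000
edge 5: (19.5,39)→(10.5,36)  cross = 19.5·36 − 10.5·39 = 292.5000; (r_i+r_j)·cross = 30·292.5000 = 8775.0000
edge 6: (10.5,36)→(3,29.5)  cross = 10.5·29.5 − 3·36 = 201.7500; (r_i+r_j)·cross = 13.5·201.7500 = 2723.6250
Σcross = 913.2500 → A = |Σcross|/2 = 456.6250 mm²
Σ(r_i+r_j)·cross = 30747.6250 → first moment M = |Σ|/6 = 5124.6042
R_c = M/A = 5124.6042/456.6250 = 11.2228 mm
θ = 326° = 5.689773 rad
V = θ·R_c·A = 5.689773·11.2228·456.6250 = 29157.836 mm³

Volume = 29157.836 mm³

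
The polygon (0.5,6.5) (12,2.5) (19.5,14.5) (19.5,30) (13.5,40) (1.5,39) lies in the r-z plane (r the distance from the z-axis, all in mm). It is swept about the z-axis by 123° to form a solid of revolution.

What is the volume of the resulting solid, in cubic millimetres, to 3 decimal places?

Volume = 12210.295 mm³

Profile (r,z), 6 vertices: (0.5,6.5) (12,2.5) (19.5,14.5) (19.5,30) (13.5,40) (1.5,39)
edge 0: (0.5,6.5)→(12,2.5)  cross = 0.5·2.5 − 12·6.5 = -76.7500; (r_i+r_j)·cross = 12.5·-76.7500 = -959.3750
edge 1: (12,2.5)→(19.5,14.5)  cross = 12·14.5 − 19.5·2.5 = 125.2500; (r_i+r_j)·cross = 31.5·125.2500 = 3945.3750
edge 2: (19.5,14.5)→(19.5,30)  cross = 19.5·30 − 19.5·14.5 = 302.2500; (r_i+r_j)·cross = 39·302.2500 = 11787.7500
edge 3: (19.5,30)→(13.5,40)  cross = 19.5·40 − 13.5·30 = 375.0000; (r_i+r_j)·cross = 33·375.0000 = 12375.0000
edge 4: (13.5,40)→(1.5,39)  cross = 13.5·39 − 1.5·40 = 466.5000; (r_i+r_j)·cross = 15·466.5000 = 6997.5000
edge 5: (1.5,39)→(0.5,6.5)  cross = 1.5·6.5 − 0.5·39 = -9.7500; (r_i+r_j)·cross = 2·-9.7500 = -19.5000
Σcross = 1182.5000 → A = |Σcross|/2 = 591.2500 mm²
Σ(r_i+r_j)·cross = 34126.7500 → first moment M = |Σ|/6 = 5687.7917
R_c = M/A = 5687.7917/591.2500 = 9.6199 mm
θ = 123° = 2.146755 rad
V = θ·R_c·A = 2.146755·9.6199·591.2500 = 12210.295 mm³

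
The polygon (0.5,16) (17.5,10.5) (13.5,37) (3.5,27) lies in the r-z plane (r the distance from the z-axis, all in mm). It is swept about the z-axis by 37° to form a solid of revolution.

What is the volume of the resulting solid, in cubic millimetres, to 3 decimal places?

Volume = 1603.425 mm³

Profile (r,z), 4 vertices: (0.5,16) (17.5,10.5) (13.5,37) (3.5,27)
edge 0: (0.5,16)→(17.5,10.5)  cross = 0.5·10.5 − 17.5·16 = -274.7500; (r_i+r_j)·cross = 18·-274.7500 = -4945.5000
edge 1: (17.5,10.5)→(13.5,37)  cross = 17.5·37 − 13.5·10.5 = 505.7500; (r_i+r_j)·cross = 31·505.7500 = 15678.2500
edge 2: (13.5,37)→(3.5,27)  cross = 13.5·27 − 3.5·37 = 235.0000; (r_i+r_j)·cross = 17·235.0000 = 3995.0000
edge 3: (3.5,27)→(0.5,16)  cross = 3.5·16 − 0.5·27 = 42.5000; (r_i+r_j)·cross = 4·42.5000 = 170.0000
Σcross = 508.5000 → A = |Σcross|/2 = 254.2500 mm²
Σ(r_i+r_j)·cross = 14897.7500 → first moment M = |Σ|/6 = 2482.9583
R_c = M/A = 2482.9583/254.2500 = 9.7658 mm
θ = 37° = 0.645772 rad
V = θ·R_c·A = 0.645772·9.7658·254.2500 = 1603.425 mm³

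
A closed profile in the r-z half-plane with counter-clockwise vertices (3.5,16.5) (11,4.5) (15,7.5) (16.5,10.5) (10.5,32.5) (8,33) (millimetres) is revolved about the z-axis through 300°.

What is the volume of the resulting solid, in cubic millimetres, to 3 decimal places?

Profile (r,z), 6 vertices: (3.5,16.5) (11,4.5) (15,7.5) (16.5,10.5) (10.5,32.5) (8,33)
edge 0: (3.5,16.5)→(11,4.5)  cross = 3.5·4.5 − 11·16.5 = -165.7500; (r_i+r_j)·cross = 14.5·-165.7500 = -2403.3750
edge 1: (11,4.5)→(15,7.5)  cross = 11·7.5 − 15·4.5 = 15.0000; (r_i+r_j)·cross = 26·15.0000 = 390.0000
edge 2: (15,7.5)→(16.5,10.5)  cross = 15·10.5 − 16.5·7.5 = 33.7500; (r_i+r_j)·cross = 31.5·33.7500 = 1063.1250
edge 3: (16.5,10.5)→(10.5,32.5)  cross = 16.5·32.5 − 10.5·10.5 = 426.0000; (r_i+r_j)·cross = 27·426.0000 = 11502.0000
edge 4: (10.5,32.5)→(8,33)  cross = 10.5·33 − 8·32.5 = 86.5000; (r_i+r_j)·cross = 18.5·86.5000 = 1600.2500
edge 5: (8,33)→(3.5,16.5)  cross = 8·16.5 − 3.5·33 = 16.5000; (r_i+r_j)·cross = 11.5·16.5000 = 189.7500
Σcross = 412.0000 → A = |Σcross|/2 = 206.0000 mm²
Σ(r_i+r_j)·cross = 12341.7500 → first moment M = |Σ|/6 = 2056.9583
R_c = M/A = 2056.9583/206.0000 = 9.9852 mm
θ = 300° = 5.235988 rad
V = θ·R_c·A = 5.235988·9.9852·206.0000 = 10770.209 mm³

Volume = 10770.209 mm³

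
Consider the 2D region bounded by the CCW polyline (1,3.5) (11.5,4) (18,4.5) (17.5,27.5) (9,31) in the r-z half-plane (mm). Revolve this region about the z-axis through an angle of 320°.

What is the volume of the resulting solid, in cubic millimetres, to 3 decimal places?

Profile (r,z), 5 vertices: (1,3.5) (11.5,4) (18,4.5) (17.5,27.5) (9,31)
edge 0: (1,3.5)→(11.5,4)  cross = 1·4 − 11.5·3.5 = -36.2500; (r_i+r_j)·cross = 12.5·-36.2500 = -453.1250
edge 1: (11.5,4)→(18,4.5)  cross = 11.5·4.5 − 18·4 = -20.2500; (r_i+r_j)·cross = 29.5·-20.2500 = -597.3750
edge 2: (18,4.5)→(17.5,27.5)  cross = 18·27.5 − 17.5·4.5 = 416.2500; (r_i+r_j)·cross = 35.5·416.2500 = 14776.8750
edge 3: (17.5,27.5)→(9,31)  cross = 17.5·31 − 9·27.5 = 295.0000; (r_i+r_j)·cross = 26.5·295.0000 = 7817.5000
edge 4: (9,31)→(1,3.5)  cross = 9·3.5 − 1·31 = 0.5000; (r_i+r_j)·cross = 10·0.5000 = 5.0000
Σcross = 655.2500 → A = |Σcross|/2 = 327.6250 mm²
Σ(r_i+r_j)·cross = 21548.8750 → first moment M = |Σ|/6 = 3591.4792
R_c = M/A = 3591.4792/327.6250 = 10.9622 mm
θ = 320° = 5.585054 rad
V = θ·R_c·A = 5.585054·10.9622·327.6250 = 20058.604 mm³

Volume = 20058.604 mm³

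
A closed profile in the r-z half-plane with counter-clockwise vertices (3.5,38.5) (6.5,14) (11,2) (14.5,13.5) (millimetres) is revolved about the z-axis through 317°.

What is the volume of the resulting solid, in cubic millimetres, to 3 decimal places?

Profile (r,z), 4 vertices: (3.5,38.5) (6.5,14) (11,2) (14.5,13.5)
edge 0: (3.5,38.5)→(6.5,14)  cross = 3.5·14 − 6.5·38.5 = -201.2500; (r_i+r_j)·cross = 10·-201.2500 = -2012.5000
edge 1: (6.5,14)→(11,2)  cross = 6.5·2 − 11·14 = -141.0000; (r_i+r_j)·cross = 17.5·-141.0000 = -2467.5000
edge 2: (11,2)→(14.5,13.5)  cross = 11·13.5 − 14.5·2 = 119.5000; (r_i+r_j)·cross = 25.5·119.5000 = 3047.2500
edge 3: (14.5,13.5)→(3.5,38.5)  cross = 14.5·38.5 − 3.5·13.5 = 511.0000; (r_i+r_j)·cross = 18·511.0000 = 9198.0000
Σcross = 288.2500 → A = |Σcross|/2 = 144.1250 mm²
Σ(r_i+r_j)·cross = 7765.2500 → first moment M = |Σ|/6 = 1294.2083
R_c = M/A = 1294.2083/144.1250 = 8.9798 mm
θ = 317° = 5.532694 rad
V = θ·R_c·A = 5.532694·8.9798·144.1250 = 7160.458 mm³

Volume = 7160.458 mm³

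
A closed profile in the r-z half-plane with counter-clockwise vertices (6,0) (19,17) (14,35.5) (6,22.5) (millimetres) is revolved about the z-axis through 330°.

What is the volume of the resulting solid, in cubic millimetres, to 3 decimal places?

Volume = 16678.323 mm³

Profile (r,z), 4 vertices: (6,0) (19,17) (14,35.5) (6,22.5)
edge 0: (6,0)→(19,17)  cross = 6·17 − 19·0 = 102.0000; (r_i+r_j)·cross = 25·102.0000 = 2550.0000
edge 1: (19,17)→(14,35.5)  cross = 19·35.5 − 14·17 = 436.5000; (r_i+r_j)·cross = 33·436.5000 = 14404.5000
edge 2: (14,35.5)→(6,22.5)  cross = 14·22.5 − 6·35.5 = 102.0000; (r_i+r_j)·cross = 20·102.0000 = 2040.0000
edge 3: (6,22.5)→(6,0)  cross = 6·0 − 6·22.5 = -135.0000; (r_i+r_j)·cross = 12·-135.0000 = -1620.0000
Σcross = 505.5000 → A = |Σcross|/2 = 252.7500 mm²
Σ(r_i+r_j)·cross = 17374.5000 → first moment M = |Σ|/6 = 2895.7500
R_c = M/A = 2895.7500/252.7500 = 11.4570 mm
θ = 330° = 5.759587 rad
V = θ·R_c·A = 5.759587·11.4570·252.7500 = 16678.323 mm³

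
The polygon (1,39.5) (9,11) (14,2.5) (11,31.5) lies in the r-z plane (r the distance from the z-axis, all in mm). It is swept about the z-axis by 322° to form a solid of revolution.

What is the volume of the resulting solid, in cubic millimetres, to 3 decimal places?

Volume = 8152.689 mm³

Profile (r,z), 4 vertices: (1,39.5) (9,11) (14,2.5) (11,31.5)
edge 0: (1,39.5)→(9,11)  cross = 1·11 − 9·39.5 = -344.5000; (r_i+r_j)·cross = 10·-344.5000 = -3445.0000
edge 1: (9,11)→(14,2.5)  cross = 9·2.5 − 14·11 = -131.5000; (r_i+r_j)·cross = 23·-131.5000 = -3024.5000
edge 2: (14,2.5)→(11,31.5)  cross = 14·31.5 − 11·2.5 = 413.5000; (r_i+r_j)·cross = 25·413.5000 = 10337.5000
edge 3: (11,31.5)→(1,39.5)  cross = 11·39.5 − 1·31.5 = 403.0000; (r_i+r_j)·cross = 12·403.0000 = 4836.0000
Σcross = 340.5000 → A = |Σcross|/2 = 170.2500 mm²
Σ(r_i+r_j)·cross = 8704.0000 → first moment M = |Σ|/6 = 1450.6667
R_c = M/A = 1450.6667/170.2500 = 8.5208 mm
θ = 322° = 5.619960 rad
V = θ·R_c·A = 5.619960·8.5208·170.2500 = 8152.689 mm³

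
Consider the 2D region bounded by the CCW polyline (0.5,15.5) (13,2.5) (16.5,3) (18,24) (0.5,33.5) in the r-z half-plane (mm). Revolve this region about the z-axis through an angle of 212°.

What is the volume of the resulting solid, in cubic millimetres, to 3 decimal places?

Volume = 12305.138 mm³

Profile (r,z), 5 vertices: (0.5,15.5) (13,2.5) (16.5,3) (18,24) (0.5,33.5)
edge 0: (0.5,15.5)→(13,2.5)  cross = 0.5·2.5 − 13·15.5 = -200.2500; (r_i+r_j)·cross = 13.5·-200.2500 = -2703.3750
edge 1: (13,2.5)→(16.5,3)  cross = 13·3 − 16.5·2.5 = -2.2500; (r_i+r_j)·cross = 29.5·-2.2500 = -66.3750
edge 2: (16.5,3)→(18,24)  cross = 16.5·24 − 18·3 = 342.0000; (r_i+r_j)·cross = 34.5·342.0000 = 11799.0000
edge 3: (18,24)→(0.5,33.5)  cross = 18·33.5 − 0.5·24 = 591.0000; (r_i+r_j)·cross = 18.5·591.0000 = 10933.5000
edge 4: (0.5,33.5)→(0.5,15.5)  cross = 0.5·15.5 − 0.5·33.5 = -9.0000; (r_i+r_j)·cross = 1·-9.0000 = -9.0000
Σcross = 721.5000 → A = |Σcross|/2 = 360.7500 mm²
Σ(r_i+r_j)·cross = 19953.7500 → first moment M = |Σ|/6 = 3325.6250
R_c = M/A = 3325.6250/360.7500 = 9.2186 mm
θ = 212° = 3.700098 rad
V = θ·R_c·A = 3.700098·9.2186·360.7500 = 12305.138 mm³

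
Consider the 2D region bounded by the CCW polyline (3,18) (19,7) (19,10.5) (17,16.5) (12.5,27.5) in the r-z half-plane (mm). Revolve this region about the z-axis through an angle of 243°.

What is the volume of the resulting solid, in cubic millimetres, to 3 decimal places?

Profile (r,z), 5 vertices: (3,18) (19,7) (19,10.5) (17,16.5) (12.5,27.5)
edge 0: (3,18)→(19,7)  cross = 3·7 − 19·18 = -321.0000; (r_i+r_j)·cross = 22·-321.0000 = -7062.0000
edge 1: (19,7)→(19,10.5)  cross = 19·10.5 − 19·7 = 66.5000; (r_i+r_j)·cross = 38·66.5000 = 2527.0000
edge 2: (19,10.5)→(17,16.5)  cross = 19·16.5 − 17·10.5 = 135.0000; (r_i+r_j)·cross = 36·135.0000 = 4860.0000
edge 3: (17,16.5)→(12.5,27.5)  cross = 17·27.5 − 12.5·16.5 = 261.2500; (r_i+r_j)·cross = 29.5·261.2500 = 7706.8750
edge 4: (12.5,27.5)→(3,18)  cross = 12.5·18 − 3·27.5 = 142.5000; (r_i+r_j)·cross = 15.5·142.5000 = 2208.7500
Σcross = 284.2500 → A = |Σcross|/2 = 142.1250 mm²
Σ(r_i+r_j)·cross = 10240.6250 → first moment M = |Σ|/6 = 1706.7708
R_c = M/A = 1706.7708/142.1250 = 12.0089 mm
θ = 243° = 4.241150 rad
V = θ·R_c·A = 4.241150·12.0089·142.1250 = 7238.671 mm³

Volume = 7238.671 mm³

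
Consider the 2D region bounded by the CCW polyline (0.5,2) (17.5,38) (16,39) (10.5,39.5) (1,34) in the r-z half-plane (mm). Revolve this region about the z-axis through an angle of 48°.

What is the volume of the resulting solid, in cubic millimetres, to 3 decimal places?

Profile (r,z), 5 vertices: (0.5,2) (17.5,38) (16,39) (10.5,39.5) (1,34)
edge 0: (0.5,2)→(17.5,38)  cross = 0.5·38 − 17.5·2 = -16.0000; (r_i+r_j)·cross = 18·-16.0000 = -288.0000
edge 1: (17.5,38)→(16,39)  cross = 17.5·39 − 16·38 = 74.5000; (r_i+r_j)·cross = 33.5·74.5000 = 2495.7500
edge 2: (16,39)→(10.5,39.5)  cross = 16·39.5 − 10.5·39 = 222.5000; (r_i+r_j)·cross = 26.5·222.5000 = 5896.2500
edge 3: (10.5,39.5)→(1,34)  cross = 10.5·34 − 1·39.5 = 317.5000; (r_i+r_j)·cross = 11.5·317.5000 = 3651.2500
edge 4: (1,34)→(0.5,2)  cross = 1·2 − 0.5·34 = -15.0000; (r_i+r_j)·cross = 1.5·-15.0000 = -22.5000
Σcross = 583.5000 → A = |Σcross|/2 = 291.7500 mm²
Σ(r_i+r_j)·cross = 11732.7500 → first moment M = |Σ|/6 = 1955.4583
R_c = M/A = 1955.4583/291.7500 = 6.7025 mm
θ = 48° = 0.837758 rad
V = θ·R_c·A = 0.837758·6.7025·291.7500 = 1638.201 mm³

Volume = 1638.201 mm³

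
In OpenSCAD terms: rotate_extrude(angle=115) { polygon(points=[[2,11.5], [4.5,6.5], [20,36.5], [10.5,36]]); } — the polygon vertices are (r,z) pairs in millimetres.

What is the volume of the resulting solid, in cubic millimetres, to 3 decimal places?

Profile (r,z), 4 vertices: (2,11.5) (4.5,6.5) (20,36.5) (10.5,36)
edge 0: (2,11.5)→(4.5,6.5)  cross = 2·6.5 − 4.5·11.5 = -38.7500; (r_i+r_j)·cross = 6.5·-38.7500 = -251.8750
edge 1: (4.5,6.5)→(20,36.5)  cross = 4.5·36.5 − 20·6.5 = 34.2500; (r_i+r_j)·cross = 24.5·34.2500 = 839.1250
edge 2: (20,36.5)→(10.5,36)  cross = 20·36 − 10.5·36.5 = 336.7500; (r_i+r_j)·cross = 30.5·336.7500 = 10270.8750
edge 3: (10.5,36)→(2,11.5)  cross = 10.5·11.5 − 2·36 = 48.7500; (r_i+r_j)·cross = 12.5·48.7500 = 609.3750
Σcross = 381.0000 → A = |Σcross|/2 = 190.5000 mm²
Σ(r_i+r_j)·cross = 11467.5000 → first moment M = |Σ|/6 = 1911.2500
R_c = M/A = 1911.2500/190.5000 = 10.0328 mm
θ = 115° = 2.007129 rad
V = θ·R_c·A = 2.007129·10.0328·190.5000 = 3836.125 mm³

Volume = 3836.125 mm³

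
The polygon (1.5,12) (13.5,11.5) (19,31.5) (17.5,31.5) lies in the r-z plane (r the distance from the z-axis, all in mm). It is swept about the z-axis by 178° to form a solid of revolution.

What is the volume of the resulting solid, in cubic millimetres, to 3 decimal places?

Volume = 4849.019 mm³

Profile (r,z), 4 vertices: (1.5,12) (13.5,11.5) (19,31.5) (17.5,31.5)
edge 0: (1.5,12)→(13.5,11.5)  cross = 1.5·11.5 − 13.5·12 = -144.7500; (r_i+r_j)·cross = 15·-144.7500 = -2171.2500
edge 1: (13.5,11.5)→(19,31.5)  cross = 13.5·31.5 − 19·11.5 = 206.7500; (r_i+r_j)·cross = 32.5·206.7500 = 6719.3750
edge 2: (19,31.5)→(17.5,31.5)  cross = 19·31.5 − 17.5·31.5 = 47.2500; (r_i+r_j)·cross = 36.5·47.2500 = 1724.6250
edge 3: (17.5,31.5)→(1.5,12)  cross = 17.5·12 − 1.5·31.5 = 162.7500; (r_i+r_j)·cross = 19·162.7500 = 3092.2500
Σcross = 272.0000 → A = |Σcross|/2 = 136.0000 mm²
Σ(r_i+r_j)·cross = 9365.0000 → first moment M = |Σ|/6 = 1560.8333
R_c = M/A = 1560.8333/136.0000 = 11.4767 mm
θ = 178° = 3.106686 rad
V = θ·R_c·A = 3.106686·11.4767·136.0000 = 4849.019 mm³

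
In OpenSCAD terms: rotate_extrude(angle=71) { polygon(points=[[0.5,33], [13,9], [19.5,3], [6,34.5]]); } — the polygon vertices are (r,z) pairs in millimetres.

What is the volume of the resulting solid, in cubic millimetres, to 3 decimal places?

Volume = 1591.112 mm³

Profile (r,z), 4 vertices: (0.5,33) (13,9) (19.5,3) (6,34.5)
edge 0: (0.5,33)→(13,9)  cross = 0.5·9 − 13·33 = -424.5000; (r_i+r_j)·cross = 13.5·-424.5000 = -5730.7500
edge 1: (13,9)→(19.5,3)  cross = 13·3 − 19.5·9 = -136.5000; (r_i+r_j)·cross = 32.5·-136.5000 = -4436.2500
edge 2: (19.5,3)→(6,34.5)  cross = 19.5·34.5 − 6·3 = 654.7500; (r_i+r_j)·cross = 25.5·654.7500 = 16696.1250
edge 3: (6,34.5)→(0.5,33)  cross = 6·33 − 0.5·34.5 = 180.7500; (r_i+r_j)·cross = 6.5·180.7500 = 1174.8750
Σcross = 274.5000 → A = |Σcross|/2 = 137.2500 mm²
Σ(r_i+r_j)·cross = 7704.0000 → first moment M = |Σ|/6 = 1284.0000
R_c = M/A = 1284.0000/137.2500 = 9.3552 mm
θ = 71° = 1.239184 rad
V = θ·R_c·A = 1.239184·9.3552·137.2500 = 1591.112 mm³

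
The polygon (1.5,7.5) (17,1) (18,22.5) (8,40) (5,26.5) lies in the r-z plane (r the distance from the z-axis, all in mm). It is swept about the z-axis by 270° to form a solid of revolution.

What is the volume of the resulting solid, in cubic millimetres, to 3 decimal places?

Volume = 19326.980 mm³

Profile (r,z), 5 vertices: (1.5,7.5) (17,1) (18,22.5) (8,40) (5,26.5)
edge 0: (1.5,7.5)→(17,1)  cross = 1.5·1 − 17·7.5 = -126.0000; (r_i+r_j)·cross = 18.5·-126.0000 = -2331.0000
edge 1: (17,1)→(18,22.5)  cross = 17·22.5 − 18·1 = 364.5000; (r_i+r_j)·cross = 35·364.5000 = 12757.5000
edge 2: (18,22.5)→(8,40)  cross = 18·40 − 8·22.5 = 540.0000; (r_i+r_j)·cross = 26·540.0000 = 14040.0000
edge 3: (8,40)→(5,26.5)  cross = 8·26.5 − 5·40 = 12.0000; (r_i+r_j)·cross = 13·12.0000 = 156.0000
edge 4: (5,26.5)→(1.5,7.5)  cross = 5·7.5 − 1.5·26.5 = -2.2500; (r_i+r_j)·cross = 6.5·-2.2500 = -14.6250
Σcross = 788.2500 → A = |Σcross|/2 = 394.1250 mm²
Σ(r_i+r_j)·cross = 24607.8750 → first moment M = |Σ|/6 = 4101.3125
R_c = M/A = 4101.3125/394.1250 = 10.4061 mm
θ = 270° = 4.712389 rad
V = θ·R_c·A = 4.712389·10.4061·394.1250 = 19326.980 mm³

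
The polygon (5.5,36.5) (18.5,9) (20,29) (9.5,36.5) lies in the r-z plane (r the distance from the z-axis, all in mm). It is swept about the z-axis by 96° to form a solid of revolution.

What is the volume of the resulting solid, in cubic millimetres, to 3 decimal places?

Profile (r,z), 4 vertices: (5.5,36.5) (18.5,9) (20,29) (9.5,36.5)
edge 0: (5.5,36.5)→(18.5,9)  cross = 5.5·9 − 18.5·36.5 = -625.7500; (r_i+r_j)·cross = 24·-625.7500 = -15018.0000
edge 1: (18.5,9)→(20,29)  cross = 18.5·29 − 20·9 = 356.5000; (r_i+r_j)·cross = 38.5·356.5000 = 13725.2500
edge 2: (20,29)→(9.5,36.5)  cross = 20·36.5 − 9.5·29 = 454.5000; (r_i+r_j)·cross = 29.5·454.5000 = 13407.7500
edge 3: (9.5,36.5)→(5.5,36.5)  cross = 9.5·36.5 − 5.5·36.5 = 146.0000; (r_i+r_j)·cross = 15·146.0000 = 2190.0000
Σcross = 331.2500 → A = |Σcross|/2 = 165.6250 mm²
Σ(r_i+r_j)·cross = 14305.0000 → first moment M = |Σ|/6 = 2384.1667
R_c = M/A = 2384.1667/165.6250 = 14.3950 mm
θ = 96° = 1.675516 rad
V = θ·R_c·A = 1.675516·14.3950·165.6250 = 3994.710 mm³

Volume = 3994.710 mm³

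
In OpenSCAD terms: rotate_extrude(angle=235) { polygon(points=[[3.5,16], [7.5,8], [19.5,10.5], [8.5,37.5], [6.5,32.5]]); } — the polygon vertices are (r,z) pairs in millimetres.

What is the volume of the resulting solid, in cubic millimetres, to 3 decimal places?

Volume = 10437.182 mm³

Profile (r,z), 5 vertices: (3.5,16) (7.5,8) (19.5,10.5) (8.5,37.5) (6.5,32.5)
edge 0: (3.5,16)→(7.5,8)  cross = 3.5·8 − 7.5·16 = -92.0000; (r_i+r_j)·cross = 11·-92.0000 = -1012.0000
edge 1: (7.5,8)→(19.5,10.5)  cross = 7.5·10.5 − 19.5·8 = -77.2500; (r_i+r_j)·cross = 27·-77.2500 = -2085.7500
edge 2: (19.5,10.5)→(8.5,37.5)  cross = 19.5·37.5 − 8.5·10.5 = 642.0000; (r_i+r_j)·cross = 28·642.0000 = 17976.0000
edge 3: (8.5,37.5)→(6.5,32.5)  cross = 8.5·32.5 − 6.5·37.5 = 32.5000; (r_i+r_j)·cross = 15·32.5000 = 487.5000
edge 4: (6.5,32.5)→(3.5,16)  cross = 6.5·16 − 3.5·32.5 = -9.7500; (r_i+r_j)·cross = 10·-9.7500 = -97.5000
Σcross = 495.5000 → A = |Σcross|/2 = 247.7500 mm²
Σ(r_i+r_j)·cross = 15268.2500 → first moment M = |Σ|/6 = 2544.7083
R_c = M/A = 2544.7083/247.7500 = 10.2713 mm
θ = 235° = 4.101524 rad
V = θ·R_c·A = 4.101524·10.2713·247.7500 = 10437.182 mm³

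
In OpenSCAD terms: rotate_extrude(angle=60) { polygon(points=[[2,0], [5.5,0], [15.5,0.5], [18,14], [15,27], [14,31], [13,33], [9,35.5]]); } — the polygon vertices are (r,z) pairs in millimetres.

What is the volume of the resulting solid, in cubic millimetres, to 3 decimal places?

Profile (r,z), 8 vertices: (2,0) (5.5,0) (15.5,0.5) (18,14) (15,27) (14,31) (13,33) (9,35.5)
edge 0: (2,0)→(5.5,0)  cross = 2·0 − 5.5·0 = 0.0000; (r_i+r_j)·cross = 7.5·0.0000 = 0.0000
edge 1: (5.5,0)→(15.5,0.5)  cross = 5.5·0.5 − 15.5·0 = 2.7500; (r_i+r_j)·cross = 21·2.7500 = 57.7500
edge 2: (15.5,0.5)→(18,14)  cross = 15.5·14 − 18·0.5 = 208.0000; (r_i+r_j)·cross = 33.5·208.0000 = 6968.0000
edge 3: (18,14)→(15,27)  cross = 18·27 − 15·14 = 276.0000; (r_i+r_j)·cross = 33·276.0000 = 9108.0000
edge 4: (15,27)→(14,31)  cross = 15·31 − 14·27 = 87.0000; (r_i+r_j)·cross = 29·87.0000 = 2523.0000
edge 5: (14,31)→(13,33)  cross = 14·33 − 13·31 = 59.0000; (r_i+r_j)·cross = 27·59.0000 = 1593.0000
edge 6: (13,33)→(9,35.5)  cross = 13·35.5 − 9·33 = 164.5000; (r_i+r_j)·cross = 22·164.5000 = 3619.0000
edge 7: (9,35.5)→(2,0)  cross = 9·0 − 2·35.5 = -71.0000; (r_i+r_j)·cross = 11·-71.0000 = -781.0000
Σcross = 726.2500 → A = |Σcross|/2 = 363.1250 mm²
Σ(r_i+r_j)·cross = 23087.7500 → first moment M = |Σ|/6 = 3847.9583
R_c = M/A = 3847.9583/363.1250 = 10.5968 mm
θ = 60° = 1.047198 rad
V = θ·R_c·A = 1.047198·10.5968·363.1250 = 4029.573 mm³

Volume = 4029.573 mm³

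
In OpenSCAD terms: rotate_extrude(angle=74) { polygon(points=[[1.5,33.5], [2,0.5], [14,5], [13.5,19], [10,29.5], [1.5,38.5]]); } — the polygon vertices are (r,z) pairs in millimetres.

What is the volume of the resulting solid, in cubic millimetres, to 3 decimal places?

Profile (r,z), 6 vertices: (1.5,33.5) (2,0.5) (14,5) (13.5,19) (10,29.5) (1.5,38.5)
edge 0: (1.5,33.5)→(2,0.5)  cross = 1.5·0.5 − 2·33.5 = -66.2500; (r_i+r_j)·cross = 3.5·-66.2500 = -231.8750
edge 1: (2,0.5)→(14,5)  cross = 2·5 − 14·0.5 = 3.0000; (r_i+r_j)·cross = 16·3.0000 = 48.0000
edge 2: (14,5)→(13.5,19)  cross = 14·19 − 13.5·5 = 198.5000; (r_i+r_j)·cross = 27.5·198.5000 = 5458.7500
edge 3: (13.5,19)→(10,29.5)  cross = 13.5·29.5 − 10·19 = 208.2500; (r_i+r_j)·cross = 23.5·208.2500 = 4893.8750
edge 4: (10,29.5)→(1.5,38.5)  cross = 10·38.5 − 1.5·29.5 = 340.7500; (r_i+r_j)·cross = 11.5·340.7500 = 3918.6250
edge 5: (1.5,38.5)→(1.5,33.5)  cross = 1.5·33.5 − 1.5·38.5 = -7.5000; (r_i+r_j)·cross = 3·-7.5000 = -22.5000
Σcross = 676.7500 → A = |Σcross|/2 = 338.3750 mm²
Σ(r_i+r_j)·cross = 14064.8750 → first moment M = |Σ|/6 = 2344.1458
R_c = M/A = 2344.1458/338.3750 = 6.9277 mm
θ = 74° = 1.291544 rad
V = θ·R_c·A = 1.291544·6.9277·338.3750 = 3027.567 mm³

Volume = 3027.567 mm³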